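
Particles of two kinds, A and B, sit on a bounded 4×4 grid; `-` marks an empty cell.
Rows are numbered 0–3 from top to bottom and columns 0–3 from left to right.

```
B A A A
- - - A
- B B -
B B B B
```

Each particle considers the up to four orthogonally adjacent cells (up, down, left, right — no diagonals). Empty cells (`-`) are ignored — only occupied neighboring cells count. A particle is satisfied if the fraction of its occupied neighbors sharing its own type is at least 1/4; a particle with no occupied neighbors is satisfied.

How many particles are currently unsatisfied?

1

Row 0: (0,0)B 0/1 ✗ · (0,1)A 1/2 ✓ · (0,2)A 2/2 ✓ · (0,3)A 2/2 ✓
Row 1: (1,3)A 1/1 ✓
Row 2: (2,1)B 2/2 ✓ · (2,2)B 2/2 ✓
Row 3: (3,0)B 1/1 ✓ · (3,1)B 3/3 ✓ · (3,2)B 3/3 ✓ · (3,3)B 1/1 ✓
Unsatisfied: (0,0) — 1 in total.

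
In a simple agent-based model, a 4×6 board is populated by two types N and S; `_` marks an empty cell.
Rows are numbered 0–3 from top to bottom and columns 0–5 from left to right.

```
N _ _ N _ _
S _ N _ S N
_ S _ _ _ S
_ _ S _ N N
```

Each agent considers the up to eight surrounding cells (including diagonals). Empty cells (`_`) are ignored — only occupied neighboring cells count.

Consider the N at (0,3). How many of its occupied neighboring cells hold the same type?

Occupied neighbors of (0,3): (1,2)=N, (1,4)=S.
Same type (N): 1 of 2.

1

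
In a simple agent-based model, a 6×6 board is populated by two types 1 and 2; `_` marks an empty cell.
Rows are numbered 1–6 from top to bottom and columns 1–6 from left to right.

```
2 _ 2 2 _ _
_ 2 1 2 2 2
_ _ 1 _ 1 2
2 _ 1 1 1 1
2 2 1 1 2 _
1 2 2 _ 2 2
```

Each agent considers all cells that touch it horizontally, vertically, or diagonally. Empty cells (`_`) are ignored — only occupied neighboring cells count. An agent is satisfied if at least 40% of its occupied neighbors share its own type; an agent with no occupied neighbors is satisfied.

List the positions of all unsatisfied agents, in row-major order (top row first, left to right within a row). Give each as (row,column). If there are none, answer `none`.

(2,3), (5,5), (6,1)

(1,1)2 1/1 ok
(1,3)2 3/4 ok
(1,4)2 3/4 ok
(2,2)2 2/4 ok
(2,3)1 1/5 unhappy
(2,4)2 3/6 ok
(2,5)2 4/5 ok
(2,6)2 2/3 ok
(3,3)1 3/5 ok
(3,5)1 3/7 ok
(3,6)2 2/5 ok
(4,1)2 2/2 ok
(4,3)1 4/5 ok
(4,4)1 6/7 ok
(4,5)1 4/6 ok
(4,6)1 2/4 ok
(5,1)2 3/4 ok
(5,2)2 4/7 ok
(5,3)1 3/6 ok
(5,4)1 4/7 ok
(5,5)2 2/6 unhappy
(6,1)1 0/3 unhappy
(6,2)2 3/5 ok
(6,3)2 2/4 ok
(6,5)2 2/3 ok
(6,6)2 2/2 ok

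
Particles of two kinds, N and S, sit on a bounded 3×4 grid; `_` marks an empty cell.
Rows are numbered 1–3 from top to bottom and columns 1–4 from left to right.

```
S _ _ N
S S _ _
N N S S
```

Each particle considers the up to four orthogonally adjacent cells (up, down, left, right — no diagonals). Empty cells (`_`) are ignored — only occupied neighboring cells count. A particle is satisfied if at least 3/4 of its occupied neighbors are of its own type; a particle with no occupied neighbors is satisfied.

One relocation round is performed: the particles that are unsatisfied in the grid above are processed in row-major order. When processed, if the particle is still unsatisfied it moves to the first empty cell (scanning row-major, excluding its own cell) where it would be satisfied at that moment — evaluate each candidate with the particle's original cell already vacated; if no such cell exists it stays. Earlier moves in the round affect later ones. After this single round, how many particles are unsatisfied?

2

Initially unsatisfied (in order): (2,1), (2,2), (3,1), (3,2), (3,3).
  (2,1) → (1,2).
  (2,2) → (2,3).
  (3,1): now satisfied by earlier moves; stays.
  (3,2): no empty cell satisfies it; stays.
  (3,3): no empty cell satisfies it; stays.
Resulting grid:
S S _ N
_ _ S _
N N S S
Unsatisfied now: (3,2), (3,3).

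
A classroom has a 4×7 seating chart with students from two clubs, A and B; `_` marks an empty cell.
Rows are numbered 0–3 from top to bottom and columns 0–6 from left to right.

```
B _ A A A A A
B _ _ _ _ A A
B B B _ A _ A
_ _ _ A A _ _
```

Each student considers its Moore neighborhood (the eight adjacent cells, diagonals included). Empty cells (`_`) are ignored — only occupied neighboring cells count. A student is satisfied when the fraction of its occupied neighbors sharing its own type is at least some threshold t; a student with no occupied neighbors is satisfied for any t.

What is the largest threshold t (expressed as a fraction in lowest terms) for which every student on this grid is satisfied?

Row 0: (0,0)B 1/1 · (0,2)A 1/1 · (0,3)A 2/2 · (0,4)A 3/3 · (0,5)A 4/4 · (0,6)A 3/3
Row 1: (1,0)B 3/3 · (1,5)A 6/6 · (1,6)A 4/4
Row 2: (2,0)B 2/2 · (2,1)B 3/3 · (2,2)B 1/2 · (2,4)A 3/3 · (2,6)A 2/2
Row 3: (3,3)A 2/3 · (3,4)A 2/2
The smallest same-type fraction is 1/2 at (2,2), which reduces to 1/2. Any threshold above that leaves this student unsatisfied.

1/2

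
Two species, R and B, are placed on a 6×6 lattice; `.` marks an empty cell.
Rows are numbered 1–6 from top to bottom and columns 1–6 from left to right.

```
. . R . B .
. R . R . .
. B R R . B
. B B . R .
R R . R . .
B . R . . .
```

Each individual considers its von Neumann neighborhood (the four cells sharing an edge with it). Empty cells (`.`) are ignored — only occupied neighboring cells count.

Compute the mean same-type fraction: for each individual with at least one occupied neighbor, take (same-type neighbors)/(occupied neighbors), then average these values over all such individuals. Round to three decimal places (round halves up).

Row 1: (1,3)R — no occupied neighbors · (1,5)B — no occupied neighbors
Row 2: (2,2)R 0/1 · (2,4)R 1/1
Row 3: (3,2)B 1/3 · (3,3)R 1/3 · (3,4)R 2/2 · (3,6)B — no occupied neighbors
Row 4: (4,2)B 2/3 · (4,3)B 1/2 · (4,5)R — no occupied neighbors
Row 5: (5,1)R 1/2 · (5,2)R 1/2 · (5,4)R — no occupied neighbors
Row 6: (6,1)B 0/1 · (6,3)R — no occupied neighbors
Sum over 10 individuals: 0/1 + 1/1 + 1/3 + 1/3 + 2/2 + 2/3 + 1/2 + 1/2 + 1/2 + 0/1 = 29/6; mean = 29/6 ÷ 10 = 29/60 = 0.483333… → 0.483.

0.483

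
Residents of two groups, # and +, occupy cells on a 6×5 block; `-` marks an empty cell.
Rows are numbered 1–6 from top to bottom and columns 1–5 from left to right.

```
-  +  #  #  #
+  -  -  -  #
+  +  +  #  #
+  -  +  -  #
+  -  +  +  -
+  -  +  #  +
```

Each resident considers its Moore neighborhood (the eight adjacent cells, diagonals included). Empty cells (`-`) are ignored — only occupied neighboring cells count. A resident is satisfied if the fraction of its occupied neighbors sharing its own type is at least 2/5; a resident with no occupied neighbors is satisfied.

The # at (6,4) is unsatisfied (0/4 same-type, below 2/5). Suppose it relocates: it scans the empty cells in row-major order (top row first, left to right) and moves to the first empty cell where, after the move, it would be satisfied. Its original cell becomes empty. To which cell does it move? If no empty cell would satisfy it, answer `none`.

(2,3)

Vacating (6,4). Empty cells in order:
  (1,1): 0/2 same-type → still unsatisfied.
  (2,2): 1/6 same-type → still unsatisfied.
  (2,3): 3/6 same-type → satisfied — stop here.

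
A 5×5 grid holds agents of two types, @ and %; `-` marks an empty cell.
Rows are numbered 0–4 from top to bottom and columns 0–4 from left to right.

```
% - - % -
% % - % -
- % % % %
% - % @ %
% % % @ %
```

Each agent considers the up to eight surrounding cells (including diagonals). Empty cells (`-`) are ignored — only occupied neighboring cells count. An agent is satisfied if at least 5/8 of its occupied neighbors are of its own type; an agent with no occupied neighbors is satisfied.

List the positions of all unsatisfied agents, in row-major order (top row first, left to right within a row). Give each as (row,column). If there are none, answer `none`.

(3,3), (3,4), (4,2), (4,3), (4,4)

(0,0)% 2/2 satisfied
(0,3)% 1/1 satisfied
(1,0)% 3/3 satisfied
(1,1)% 4/4 satisfied
(1,3)% 4/4 satisfied
(2,1)% 5/5 satisfied
(2,2)% 5/6 satisfied
(2,3)% 5/6 satisfied
(2,4)% 3/4 satisfied
(3,0)% 3/3 satisfied
(3,2)% 5/7 satisfied
(3,3)@ 1/8 not
(3,4)% 3/5 not
(4,0)% 2/2 satisfied
(4,1)% 4/4 satisfied
(4,2)% 2/4 not
(4,3)@ 1/5 not
(4,4)% 1/3 not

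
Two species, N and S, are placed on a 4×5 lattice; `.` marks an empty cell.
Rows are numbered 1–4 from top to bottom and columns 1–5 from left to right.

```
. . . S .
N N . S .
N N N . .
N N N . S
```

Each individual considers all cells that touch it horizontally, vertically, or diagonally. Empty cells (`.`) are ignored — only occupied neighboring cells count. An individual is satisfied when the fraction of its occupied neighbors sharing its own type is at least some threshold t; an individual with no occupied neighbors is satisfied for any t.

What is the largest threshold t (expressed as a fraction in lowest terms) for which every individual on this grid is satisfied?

Row 1: (1,4)S 1/1
Row 2: (2,1)N 3/3 · (2,2)N 4/4 · (2,4)S 1/2
Row 3: (3,1)N 5/5 · (3,2)N 7/7 · (3,3)N 4/5
Row 4: (4,1)N 3/3 · (4,2)N 5/5 · (4,3)N 3/3 · (4,5)S — no occupied neighbors
The smallest same-type fraction is 1/2 at (2,4), which reduces to 1/2. Any threshold above that leaves this individual unsatisfied.

1/2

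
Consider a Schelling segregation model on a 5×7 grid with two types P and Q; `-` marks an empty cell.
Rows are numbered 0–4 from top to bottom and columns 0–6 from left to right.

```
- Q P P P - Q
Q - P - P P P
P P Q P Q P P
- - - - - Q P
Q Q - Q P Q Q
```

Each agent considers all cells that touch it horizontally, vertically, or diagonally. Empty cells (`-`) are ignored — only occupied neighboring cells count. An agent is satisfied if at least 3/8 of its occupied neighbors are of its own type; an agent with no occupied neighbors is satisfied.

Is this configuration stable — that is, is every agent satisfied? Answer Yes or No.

Row 0: (0,1)Q 1/3 not · (0,2)P 2/3 satisfied · (0,3)P 4/4 satisfied · (0,4)P 3/3 satisfied · (0,6)Q 0/2 not
Row 1: (1,0)Q 1/3 not · (1,2)P 4/6 satisfied · (1,4)P 5/6 satisfied · (1,5)P 5/7 satisfied · (1,6)P 3/4 satisfied
Row 2: (2,0)P 1/2 satisfied · (2,1)P 2/4 satisfied · (2,2)Q 0/3 not · (2,3)P 2/4 satisfied · (2,4)Q 1/5 not · (2,5)P 5/7 satisfied · (2,6)P 4/5 satisfied
Row 3: (3,5)Q 3/7 satisfied · (3,6)P 2/5 satisfied
Row 4: (4,0)Q 1/1 satisfied · (4,1)Q 1/1 satisfied · (4,3)Q 0/1 not · (4,4)P 0/3 not · (4,5)Q 2/4 satisfied · (4,6)Q 2/3 satisfied
For instance (0,1) has only 1/3 same-type neighbors, below 3/8.

No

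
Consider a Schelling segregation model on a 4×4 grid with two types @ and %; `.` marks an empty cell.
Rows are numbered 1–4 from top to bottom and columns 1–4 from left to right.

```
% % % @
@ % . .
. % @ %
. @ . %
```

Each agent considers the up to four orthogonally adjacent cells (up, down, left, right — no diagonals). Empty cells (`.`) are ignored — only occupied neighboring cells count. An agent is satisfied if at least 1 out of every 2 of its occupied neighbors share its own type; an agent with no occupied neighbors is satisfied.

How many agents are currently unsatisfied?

Row 1: (1,1)% 1/2 satisfied · (1,2)% 3/3 satisfied · (1,3)% 1/2 satisfied · (1,4)@ 0/1 not
Row 2: (2,1)@ 0/2 not · (2,2)% 2/3 satisfied
Row 3: (3,2)% 1/3 not · (3,3)@ 0/2 not · (3,4)% 1/2 satisfied
Row 4: (4,2)@ 0/1 not · (4,4)% 1/1 satisfied
Unsatisfied: (1,4), (2,1), (3,2), (3,3), (4,2) — 5 in total.

5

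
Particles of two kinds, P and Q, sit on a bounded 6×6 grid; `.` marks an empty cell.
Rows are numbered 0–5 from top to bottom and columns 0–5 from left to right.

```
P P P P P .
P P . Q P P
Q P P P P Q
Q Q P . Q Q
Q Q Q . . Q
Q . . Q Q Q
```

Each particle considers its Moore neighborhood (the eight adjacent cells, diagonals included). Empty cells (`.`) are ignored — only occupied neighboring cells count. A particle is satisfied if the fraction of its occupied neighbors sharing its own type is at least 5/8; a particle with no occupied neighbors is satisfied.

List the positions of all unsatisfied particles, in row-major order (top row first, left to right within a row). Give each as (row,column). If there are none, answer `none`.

(1,3), (2,0), (2,1), (2,4), (2,5), (3,2), (3,4)

(0,0)P 3/3 ok
(0,1)P 4/4 ok
(0,2)P 3/4 ok
(0,3)P 3/4 ok
(0,4)P 3/4 ok
(1,0)P 4/5 ok
(1,1)P 6/7 ok
(1,3)Q 0/7 unhappy
(1,4)P 5/7 ok
(1,5)P 3/4 ok
(2,0)Q 2/5 unhappy
(2,1)P 4/7 unhappy
(2,2)P 4/6 ok
(2,3)P 4/6 ok
(2,4)P 3/7 unhappy
(2,5)Q 2/5 unhappy
(3,0)Q 4/5 ok
(3,1)Q 5/8 ok
(3,2)P 3/6 unhappy
(3,4)Q 3/5 unhappy
(3,5)Q 3/4 ok
(4,0)Q 4/4 ok
(4,1)Q 5/6 ok
(4,2)Q 3/4 ok
(4,5)Q 4/4 ok
(5,0)Q 2/2 ok
(5,3)Q 2/2 ok
(5,4)Q 3/3 ok
(5,5)Q 2/2 ok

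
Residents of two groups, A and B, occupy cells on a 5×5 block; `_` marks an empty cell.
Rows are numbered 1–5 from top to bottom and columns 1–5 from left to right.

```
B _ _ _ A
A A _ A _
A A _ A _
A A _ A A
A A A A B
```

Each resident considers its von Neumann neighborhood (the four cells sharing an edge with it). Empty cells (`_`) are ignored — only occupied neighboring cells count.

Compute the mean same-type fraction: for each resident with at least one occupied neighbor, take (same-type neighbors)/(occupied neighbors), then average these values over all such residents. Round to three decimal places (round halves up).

0.802

(1,1)B 0/1
(1,5)A — no occupied neighbors
(2,1)A 2/3
(2,2)A 2/2
(2,4)A 1/1
(3,1)A 3/3
(3,2)A 3/3
(3,4)A 2/2
(4,1)A 3/3
(4,2)A 3/3
(4,4)A 3/3
(4,5)A 1/2
(5,1)A 2/2
(5,2)A 3/3
(5,3)A 2/2
(5,4)A 2/3
(5,5)B 0/2
Sum over 16 residents: 0/1 + 2/3 + 2/2 + 1/1 + 3/3 + 3/3 + 2/2 + 3/3 + 3/3 + 3/3 + 1/2 + 2/2 + 3/3 + 2/2 + 2/3 + 0/2 = 77/6; mean = 77/6 ÷ 16 = 77/96 = 0.802083… → 0.802.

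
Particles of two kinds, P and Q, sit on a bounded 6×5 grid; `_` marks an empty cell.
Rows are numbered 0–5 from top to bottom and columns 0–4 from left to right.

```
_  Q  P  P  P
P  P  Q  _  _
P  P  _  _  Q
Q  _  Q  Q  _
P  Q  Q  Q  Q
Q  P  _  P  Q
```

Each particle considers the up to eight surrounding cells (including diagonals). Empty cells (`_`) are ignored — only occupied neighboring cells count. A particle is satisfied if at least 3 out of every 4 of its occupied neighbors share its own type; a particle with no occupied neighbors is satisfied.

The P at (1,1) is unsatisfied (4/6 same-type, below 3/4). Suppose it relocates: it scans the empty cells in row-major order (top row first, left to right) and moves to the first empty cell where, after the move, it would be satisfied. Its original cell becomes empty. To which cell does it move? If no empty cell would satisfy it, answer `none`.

none

Vacating (1,1). Empty cells in order:
  (0,0): 1/2 same-type → still unsatisfied.
  (1,3): 3/5 same-type → still unsatisfied.
  (1,4): 2/3 same-type → still unsatisfied.
  (2,2): 1/4 same-type → still unsatisfied.
  (2,3): 0/4 same-type → still unsatisfied.
  (3,1): 3/7 same-type → still unsatisfied.
  (3,4): 0/4 same-type → still unsatisfied.
  (5,2): 2/5 same-type → still unsatisfied.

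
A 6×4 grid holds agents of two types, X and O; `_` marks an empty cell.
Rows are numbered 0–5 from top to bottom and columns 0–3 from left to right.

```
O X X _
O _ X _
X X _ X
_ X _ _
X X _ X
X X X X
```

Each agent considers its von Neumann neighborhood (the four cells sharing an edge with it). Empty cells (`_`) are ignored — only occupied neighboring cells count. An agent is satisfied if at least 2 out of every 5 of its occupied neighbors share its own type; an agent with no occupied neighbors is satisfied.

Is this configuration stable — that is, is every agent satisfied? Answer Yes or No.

Row 0: (0,0)O 1/2 satisfied · (0,1)X 1/2 satisfied · (0,2)X 2/2 satisfied
Row 1: (1,0)O 1/2 satisfied · (1,2)X 1/1 satisfied
Row 2: (2,0)X 1/2 satisfied · (2,1)X 2/2 satisfied · (2,3)X 0/0 satisfied
Row 3: (3,1)X 2/2 satisfied
Row 4: (4,0)X 2/2 satisfied · (4,1)X 3/3 satisfied · (4,3)X 1/1 satisfied
Row 5: (5,0)X 2/2 satisfied · (5,1)X 3/3 satisfied · (5,2)X 2/2 satisfied · (5,3)X 2/2 satisfied
All meet the threshold, so the configuration is stable.

Yes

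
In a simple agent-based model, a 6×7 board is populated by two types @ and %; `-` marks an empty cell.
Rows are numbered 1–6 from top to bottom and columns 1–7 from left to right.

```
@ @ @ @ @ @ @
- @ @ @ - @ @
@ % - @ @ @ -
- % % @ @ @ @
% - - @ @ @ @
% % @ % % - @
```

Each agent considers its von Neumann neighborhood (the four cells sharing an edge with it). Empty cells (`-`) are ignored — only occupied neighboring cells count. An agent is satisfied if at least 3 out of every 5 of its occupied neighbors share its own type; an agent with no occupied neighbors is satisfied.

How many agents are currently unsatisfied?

(1,1)@ 1/1 satisfied
(1,2)@ 3/3 satisfied
(1,3)@ 3/3 satisfied
(1,4)@ 3/3 satisfied
(1,5)@ 2/2 satisfied
(1,6)@ 3/3 satisfied
(1,7)@ 2/2 satisfied
(2,2)@ 2/3 satisfied
(2,3)@ 3/3 satisfied
(2,4)@ 3/3 satisfied
(2,6)@ 3/3 satisfied
(2,7)@ 2/2 satisfied
(3,1)@ 0/1 not
(3,2)% 1/3 not
(3,4)@ 3/3 satisfied
(3,5)@ 3/3 satisfied
(3,6)@ 3/3 satisfied
(4,2)% 2/2 satisfied
(4,3)% 1/2 not
(4,4)@ 3/4 satisfied
(4,5)@ 4/4 satisfied
(4,6)@ 4/4 satisfied
(4,7)@ 2/2 satisfied
(5,1)% 1/1 satisfied
(5,4)@ 2/3 satisfied
(5,5)@ 3/4 satisfied
(5,6)@ 3/3 satisfied
(5,7)@ 3/3 satisfied
(6,1)% 2/2 satisfied
(6,2)% 1/2 not
(6,3)@ 0/2 not
(6,4)% 1/3 not
(6,5)% 1/2 not
(6,7)@ 1/1 satisfied
Unsatisfied: (3,1), (3,2), (4,3), (6,2), (6,3), (6,4), (6,5) — 7 in total.

7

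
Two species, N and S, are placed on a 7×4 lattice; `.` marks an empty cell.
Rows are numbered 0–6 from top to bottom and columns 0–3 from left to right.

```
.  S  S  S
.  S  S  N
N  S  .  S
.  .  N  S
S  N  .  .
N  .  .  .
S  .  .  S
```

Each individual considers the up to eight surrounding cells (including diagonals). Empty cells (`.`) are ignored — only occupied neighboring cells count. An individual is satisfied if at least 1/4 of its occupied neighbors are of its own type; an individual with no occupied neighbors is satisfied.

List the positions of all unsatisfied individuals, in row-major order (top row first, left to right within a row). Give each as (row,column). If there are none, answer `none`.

(1,3), (2,0), (4,0), (6,0)

(0,1)S 3/3 satisfied
(0,2)S 4/5 satisfied
(0,3)S 2/3 satisfied
(1,1)S 4/5 satisfied
(1,2)S 6/7 satisfied
(1,3)N 0/4 not
(2,0)N 0/2 not
(2,1)S 2/4 satisfied
(2,3)S 2/4 satisfied
(3,2)N 1/4 satisfied
(3,3)S 1/2 satisfied
(4,0)S 0/2 not
(4,1)N 2/3 satisfied
(5,0)N 1/3 satisfied
(6,0)S 0/1 not
(6,3)S 0/0 satisfied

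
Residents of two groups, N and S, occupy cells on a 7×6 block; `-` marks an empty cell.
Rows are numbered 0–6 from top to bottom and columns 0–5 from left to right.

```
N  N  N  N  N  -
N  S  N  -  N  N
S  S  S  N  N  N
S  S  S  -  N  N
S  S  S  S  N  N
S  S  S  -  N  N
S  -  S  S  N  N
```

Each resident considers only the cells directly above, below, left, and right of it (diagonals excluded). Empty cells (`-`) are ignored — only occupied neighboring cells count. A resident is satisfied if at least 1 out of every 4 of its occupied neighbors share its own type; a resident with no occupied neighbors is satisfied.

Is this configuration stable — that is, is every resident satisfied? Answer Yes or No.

Yes

(0,0)N 2/2 ✓
(0,1)N 2/3 ✓
(0,2)N 3/3 ✓
(0,3)N 2/2 ✓
(0,4)N 2/2 ✓
(1,0)N 1/3 ✓
(1,1)S 1/4 ✓
(1,2)N 1/3 ✓
(1,4)N 3/3 ✓
(1,5)N 2/2 ✓
(2,0)S 2/3 ✓
(2,1)S 4/4 ✓
(2,2)S 2/4 ✓
(2,3)N 1/2 ✓
(2,4)N 4/4 ✓
(2,5)N 3/3 ✓
(3,0)S 3/3 ✓
(3,1)S 4/4 ✓
(3,2)S 3/3 ✓
(3,4)N 3/3 ✓
(3,5)N 3/3 ✓
(4,0)S 3/3 ✓
(4,1)S 4/4 ✓
(4,2)S 4/4 ✓
(4,3)S 1/2 ✓
(4,4)N 3/4 ✓
(4,5)N 3/3 ✓
(5,0)S 3/3 ✓
(5,1)S 3/3 ✓
(5,2)S 3/3 ✓
(5,4)N 3/3 ✓
(5,5)N 3/3 ✓
(6,0)S 1/1 ✓
(6,2)S 2/2 ✓
(6,3)S 1/2 ✓
(6,4)N 2/3 ✓
(6,5)N 2/2 ✓
All meet the threshold, so the configuration is stable.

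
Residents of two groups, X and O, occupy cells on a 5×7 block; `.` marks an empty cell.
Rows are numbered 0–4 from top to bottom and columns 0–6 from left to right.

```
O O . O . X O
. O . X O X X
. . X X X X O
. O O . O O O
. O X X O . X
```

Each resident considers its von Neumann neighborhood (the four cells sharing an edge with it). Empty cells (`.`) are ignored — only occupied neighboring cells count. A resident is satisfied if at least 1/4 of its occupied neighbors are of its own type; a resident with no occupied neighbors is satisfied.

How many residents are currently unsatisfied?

Row 0: (0,0)O 1/1 satisfied · (0,1)O 2/2 satisfied · (0,3)O 0/1 not · (0,5)X 1/2 satisfied · (0,6)O 0/2 not
Row 1: (1,1)O 1/1 satisfied · (1,3)X 1/3 satisfied · (1,4)O 0/3 not · (1,5)X 3/4 satisfied · (1,6)X 1/3 satisfied
Row 2: (2,2)X 1/2 satisfied · (2,3)X 3/3 satisfied · (2,4)X 2/4 satisfied · (2,5)X 2/4 satisfied · (2,6)O 1/3 satisfied
Row 3: (3,1)O 2/2 satisfied · (3,2)O 1/3 satisfied · (3,4)O 2/3 satisfied · (3,5)O 2/3 satisfied · (3,6)O 2/3 satisfied
Row 4: (4,1)O 1/2 satisfied · (4,2)X 1/3 satisfied · (4,3)X 1/2 satisfied · (4,4)O 1/2 satisfied · (4,6)X 0/1 not
Unsatisfied: (0,3), (0,6), (1,4), (4,6) — 4 in total.

4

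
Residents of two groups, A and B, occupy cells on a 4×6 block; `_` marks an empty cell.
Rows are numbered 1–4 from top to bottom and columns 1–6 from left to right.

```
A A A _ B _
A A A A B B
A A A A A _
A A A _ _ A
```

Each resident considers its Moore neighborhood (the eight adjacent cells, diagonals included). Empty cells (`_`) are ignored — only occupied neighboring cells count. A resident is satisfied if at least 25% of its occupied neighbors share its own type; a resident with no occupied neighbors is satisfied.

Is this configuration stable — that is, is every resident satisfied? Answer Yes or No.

(1,1)A 3/3 satisfied
(1,2)A 5/5 satisfied
(1,3)A 4/4 satisfied
(1,5)B 2/3 satisfied
(2,1)A 5/5 satisfied
(2,2)A 8/8 satisfied
(2,3)A 7/7 satisfied
(2,4)A 5/7 satisfied
(2,5)B 2/5 satisfied
(2,6)B 2/3 satisfied
(3,1)A 5/5 satisfied
(3,2)A 8/8 satisfied
(3,3)A 7/7 satisfied
(3,4)A 5/6 satisfied
(3,5)A 3/5 satisfied
(4,1)A 3/3 satisfied
(4,2)A 5/5 satisfied
(4,3)A 4/4 satisfied
(4,6)A 1/1 satisfied
All meet the threshold, so the configuration is stable.

Yes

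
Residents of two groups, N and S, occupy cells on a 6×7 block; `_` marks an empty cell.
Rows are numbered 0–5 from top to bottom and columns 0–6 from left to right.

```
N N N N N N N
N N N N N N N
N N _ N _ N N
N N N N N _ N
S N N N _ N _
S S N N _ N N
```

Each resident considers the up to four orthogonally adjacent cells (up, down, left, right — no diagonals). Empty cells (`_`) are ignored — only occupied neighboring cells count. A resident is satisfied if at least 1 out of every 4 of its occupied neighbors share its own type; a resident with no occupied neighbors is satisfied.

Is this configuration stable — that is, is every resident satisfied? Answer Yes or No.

Yes

Row 0: (0,0)N 2/2 ok · (0,1)N 3/3 ok · (0,2)N 3/3 ok · (0,3)N 3/3 ok · (0,4)N 3/3 ok · (0,5)N 3/3 ok · (0,6)N 2/2 ok
Row 1: (1,0)N 3/3 ok · (1,1)N 4/4 ok · (1,2)N 3/3 ok · (1,3)N 4/4 ok · (1,4)N 3/3 ok · (1,5)N 4/4 ok · (1,6)N 3/3 ok
Row 2: (2,0)N 3/3 ok · (2,1)N 3/3 ok · (2,3)N 2/2 ok · (2,5)N 2/2 ok · (2,6)N 3/3 ok
Row 3: (3,0)N 2/3 ok · (3,1)N 4/4 ok · (3,2)N 3/3 ok · (3,3)N 4/4 ok · (3,4)N 1/1 ok · (3,6)N 1/1 ok
Row 4: (4,0)S 1/3 ok · (4,1)N 2/4 ok · (4,2)N 4/4 ok · (4,3)N 3/3 ok · (4,5)N 1/1 ok
Row 5: (5,0)S 2/2 ok · (5,1)S 1/3 ok · (5,2)N 2/3 ok · (5,3)N 2/2 ok · (5,5)N 2/2 ok · (5,6)N 1/1 ok
All meet the threshold, so the configuration is stable.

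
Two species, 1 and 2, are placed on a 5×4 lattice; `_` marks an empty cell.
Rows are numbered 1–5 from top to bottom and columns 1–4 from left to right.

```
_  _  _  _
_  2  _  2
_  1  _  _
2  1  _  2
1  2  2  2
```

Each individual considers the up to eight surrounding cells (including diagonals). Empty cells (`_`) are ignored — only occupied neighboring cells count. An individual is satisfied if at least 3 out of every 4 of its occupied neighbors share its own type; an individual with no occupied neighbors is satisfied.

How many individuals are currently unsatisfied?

6

Row 2: (2,2)2 0/1 not · (2,4)2 0/0 satisfied
Row 3: (3,2)1 1/3 not
Row 4: (4,1)2 1/4 not · (4,2)1 2/5 not · (4,4)2 2/2 satisfied
Row 5: (5,1)1 1/3 not · (5,2)2 2/4 not · (5,3)2 3/4 satisfied · (5,4)2 2/2 satisfied
Unsatisfied: (2,2), (3,2), (4,1), (4,2), (5,1), (5,2) — 6 in total.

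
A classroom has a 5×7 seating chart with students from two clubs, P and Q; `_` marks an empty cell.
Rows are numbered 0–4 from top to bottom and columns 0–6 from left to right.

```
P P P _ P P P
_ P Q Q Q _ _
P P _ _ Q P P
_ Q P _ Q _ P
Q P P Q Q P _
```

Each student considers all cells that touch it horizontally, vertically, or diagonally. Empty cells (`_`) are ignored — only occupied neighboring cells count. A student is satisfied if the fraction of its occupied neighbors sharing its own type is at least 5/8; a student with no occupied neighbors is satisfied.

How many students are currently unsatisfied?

15

(0,0)P 2/2 satisfied
(0,1)P 3/4 satisfied
(0,2)P 2/4 not
(0,4)P 1/3 not
(0,5)P 2/3 satisfied
(0,6)P 1/1 satisfied
(1,1)P 5/6 satisfied
(1,2)Q 1/5 not
(1,3)Q 3/5 not
(1,4)Q 2/5 not
(2,0)P 2/3 satisfied
(2,1)P 3/5 not
(2,4)Q 3/4 satisfied
(2,5)P 2/5 not
(2,6)P 2/2 satisfied
(3,1)Q 1/6 not
(3,2)P 3/5 not
(3,4)Q 3/5 not
(3,6)P 3/3 satisfied
(4,0)Q 1/2 not
(4,1)P 2/4 not
(4,2)P 2/4 not
(4,3)Q 2/4 not
(4,4)Q 2/3 satisfied
(4,5)P 1/3 not
Unsatisfied: (0,2), (0,4), (1,2), (1,3), (1,4), (2,1), (2,5), (3,1), (3,2), (3,4), (4,0), (4,1), (4,2), (4,3), (4,5) — 15 in total.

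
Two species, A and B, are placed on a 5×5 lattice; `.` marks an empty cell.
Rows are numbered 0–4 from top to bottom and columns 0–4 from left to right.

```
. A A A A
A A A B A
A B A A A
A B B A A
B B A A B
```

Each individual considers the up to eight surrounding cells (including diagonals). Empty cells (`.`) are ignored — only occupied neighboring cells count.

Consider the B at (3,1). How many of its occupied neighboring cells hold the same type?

Occupied neighbors of (3,1): (2,0)=A, (2,1)=B, (2,2)=A, (3,0)=A, (3,2)=B, (4,0)=B, (4,1)=B, (4,2)=A.
Same type (B): 4 of 8.

4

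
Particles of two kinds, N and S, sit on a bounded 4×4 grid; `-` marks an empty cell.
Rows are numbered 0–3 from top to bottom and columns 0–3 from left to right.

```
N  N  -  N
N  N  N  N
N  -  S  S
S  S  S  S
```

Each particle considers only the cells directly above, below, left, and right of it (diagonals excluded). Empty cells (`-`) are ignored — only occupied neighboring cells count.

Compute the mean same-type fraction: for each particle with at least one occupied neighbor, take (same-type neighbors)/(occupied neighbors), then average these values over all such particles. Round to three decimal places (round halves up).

(0,0)N 2/2
(0,1)N 2/2
(0,3)N 1/1
(1,0)N 3/3
(1,1)N 3/3
(1,2)N 2/3
(1,3)N 2/3
(2,0)N 1/2
(2,2)S 2/3
(2,3)S 2/3
(3,0)S 1/2
(3,1)S 2/2
(3,2)S 3/3
(3,3)S 2/2
Sum over 14 particles: 2/2 + 2/2 + 1/1 + 3/3 + 3/3 + 2/3 + 2/3 + 1/2 + 2/3 + 2/3 + 1/2 + 2/2 + 3/3 + 2/2 = 35/3; mean = 35/3 ÷ 14 = 5/6 = 0.833333… → 0.833.

0.833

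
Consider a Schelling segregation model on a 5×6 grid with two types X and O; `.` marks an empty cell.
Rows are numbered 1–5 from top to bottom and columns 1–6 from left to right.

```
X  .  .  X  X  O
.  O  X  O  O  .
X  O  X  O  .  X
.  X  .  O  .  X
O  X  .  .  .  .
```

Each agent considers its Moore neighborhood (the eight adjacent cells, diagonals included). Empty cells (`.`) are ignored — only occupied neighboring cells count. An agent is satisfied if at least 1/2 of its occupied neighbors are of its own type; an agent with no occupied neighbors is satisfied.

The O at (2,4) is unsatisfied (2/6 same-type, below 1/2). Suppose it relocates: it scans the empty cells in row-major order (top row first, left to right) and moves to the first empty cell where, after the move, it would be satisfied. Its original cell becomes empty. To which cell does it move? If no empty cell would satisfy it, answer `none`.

Vacating (2,4). Empty cells in order:
  (1,2): 1/3 same-type → still unsatisfied.
  (1,3): 1/3 same-type → still unsatisfied.
  (2,1): 2/4 same-type → satisfied — stop here.

(2,1)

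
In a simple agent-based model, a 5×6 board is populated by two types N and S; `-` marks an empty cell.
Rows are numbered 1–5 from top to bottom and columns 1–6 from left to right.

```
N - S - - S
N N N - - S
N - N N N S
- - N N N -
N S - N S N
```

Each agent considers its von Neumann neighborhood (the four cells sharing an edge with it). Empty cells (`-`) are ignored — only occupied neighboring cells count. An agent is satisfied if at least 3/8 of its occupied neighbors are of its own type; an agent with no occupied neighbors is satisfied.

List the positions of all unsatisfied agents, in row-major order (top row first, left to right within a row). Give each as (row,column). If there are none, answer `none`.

(1,3), (5,1), (5,2), (5,5), (5,6)

(1,1)N 1/1 satisfied
(1,3)S 0/1 not
(1,6)S 1/1 satisfied
(2,1)N 3/3 satisfied
(2,2)N 2/2 satisfied
(2,3)N 2/3 satisfied
(2,6)S 2/2 satisfied
(3,1)N 1/1 satisfied
(3,3)N 3/3 satisfied
(3,4)N 3/3 satisfied
(3,5)N 2/3 satisfied
(3,6)S 1/2 satisfied
(4,3)N 2/2 satisfied
(4,4)N 4/4 satisfied
(4,5)N 2/3 satisfied
(5,1)N 0/1 not
(5,2)S 0/1 not
(5,4)N 1/2 satisfied
(5,5)S 0/3 not
(5,6)N 0/1 not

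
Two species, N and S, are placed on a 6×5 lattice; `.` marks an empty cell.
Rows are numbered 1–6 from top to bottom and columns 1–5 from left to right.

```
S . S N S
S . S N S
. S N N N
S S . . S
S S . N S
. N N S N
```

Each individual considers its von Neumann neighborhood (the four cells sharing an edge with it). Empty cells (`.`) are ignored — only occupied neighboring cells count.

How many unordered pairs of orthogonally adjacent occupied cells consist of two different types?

Scan each occupied cell's neighbors to the right and below so each pair is counted once.
Row 1: S(1,1)–S(2,1)= S(1,3)–N(1,4)≠ S(1,3)–S(2,3)= N(1,4)–S(1,5)≠ N(1,4)–N(2,4)= S(1,5)–S(2,5)=  → 2/6 unlike.
Row 2: S(2,3)–N(2,4)≠ S(2,3)–N(3,3)≠ N(2,4)–S(2,5)≠ N(2,4)–N(3,4)= S(2,5)–N(3,5)≠  → 4/5 unlike.
Row 3: S(3,2)–N(3,3)≠ S(3,2)–S(4,2)= N(3,3)–N(3,4)= N(3,4)–N(3,5)= N(3,5)–S(4,5)≠  → 2/5 unlike.
Row 4: S(4,1)–S(4,2)= S(4,1)–S(5,1)= S(4,2)–S(5,2)= S(4,5)–S(5,5)=  → 0/4 unlike.
Row 5: S(5,1)–S(5,2)= S(5,2)–N(6,2)≠ N(5,4)–S(5,5)≠ N(5,4)–S(6,4)≠ S(5,5)–N(6,5)≠  → 4/5 unlike.
Row 6: N(6,2)–N(6,3)= N(6,3)–S(6,4)≠ S(6,4)–N(6,5)≠  → 2/3 unlike.
Total adjacent occupied pairs: 28; unlike-type pairs: 14.

14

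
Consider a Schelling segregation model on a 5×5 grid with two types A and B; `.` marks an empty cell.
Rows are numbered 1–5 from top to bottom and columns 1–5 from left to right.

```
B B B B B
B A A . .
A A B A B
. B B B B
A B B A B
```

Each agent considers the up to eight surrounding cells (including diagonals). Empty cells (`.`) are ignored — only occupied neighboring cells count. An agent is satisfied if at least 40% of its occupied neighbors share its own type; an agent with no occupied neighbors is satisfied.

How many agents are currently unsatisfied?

(1,1)B 2/3 ✓
(1,2)B 3/5 ✓
(1,3)B 2/4 ✓
(1,4)B 2/3 ✓
(1,5)B 1/1 ✓
(2,1)B 2/5 ✓
(2,2)A 3/8 ✗
(2,3)A 3/7 ✓
(3,1)A 2/4 ✓
(3,2)A 3/7 ✓
(3,3)B 3/7 ✓
(3,4)A 1/6 ✗
(3,5)B 2/3 ✓
(4,2)B 4/7 ✓
(4,3)B 5/8 ✓
(4,4)B 6/8 ✓
(4,5)B 3/5 ✓
(5,1)A 0/2 ✗
(5,2)B 3/4 ✓
(5,3)B 4/5 ✓
(5,4)A 0/5 ✗
(5,5)B 2/3 ✓
Unsatisfied: (2,2), (3,4), (5,1), (5,4) — 4 in total.

4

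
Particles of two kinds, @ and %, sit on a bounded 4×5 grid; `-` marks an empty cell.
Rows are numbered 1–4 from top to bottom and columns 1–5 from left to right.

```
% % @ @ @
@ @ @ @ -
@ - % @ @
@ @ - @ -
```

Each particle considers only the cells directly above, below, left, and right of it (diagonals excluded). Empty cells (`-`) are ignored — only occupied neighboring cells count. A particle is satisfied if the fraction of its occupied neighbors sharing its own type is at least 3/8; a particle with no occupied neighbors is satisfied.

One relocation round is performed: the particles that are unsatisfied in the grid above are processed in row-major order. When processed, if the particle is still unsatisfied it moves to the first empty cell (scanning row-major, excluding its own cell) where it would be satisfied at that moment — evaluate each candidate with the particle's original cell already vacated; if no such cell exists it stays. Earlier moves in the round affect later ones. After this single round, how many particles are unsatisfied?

2

Initially unsatisfied (in order): (1,2), (3,3).
  (1,2): no empty cell satisfies it; stays.
  (3,3): no empty cell satisfies it; stays.
Resulting grid:
% % @ @ @
@ @ @ @ -
@ - % @ @
@ @ - @ -
Unsatisfied now: (1,2), (3,3).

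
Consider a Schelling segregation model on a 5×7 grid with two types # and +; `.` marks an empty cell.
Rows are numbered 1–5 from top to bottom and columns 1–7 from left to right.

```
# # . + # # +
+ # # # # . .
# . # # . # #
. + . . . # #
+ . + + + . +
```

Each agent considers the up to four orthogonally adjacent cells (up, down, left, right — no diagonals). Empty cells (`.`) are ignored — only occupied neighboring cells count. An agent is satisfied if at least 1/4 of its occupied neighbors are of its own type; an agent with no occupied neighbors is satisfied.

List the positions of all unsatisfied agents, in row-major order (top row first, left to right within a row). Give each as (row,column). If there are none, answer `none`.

Row 1: (1,1)# 1/2 ok · (1,2)# 2/2 ok · (1,4)+ 0/2 unhappy · (1,5)# 2/3 ok · (1,6)# 1/2 ok · (1,7)+ 0/1 unhappy
Row 2: (2,1)+ 0/3 unhappy · (2,2)# 2/3 ok · (2,3)# 3/3 ok · (2,4)# 3/4 ok · (2,5)# 2/2 ok
Row 3: (3,1)# 0/1 unhappy · (3,3)# 2/2 ok · (3,4)# 2/2 ok · (3,6)# 2/2 ok · (3,7)# 2/2 ok
Row 4: (4,2)+ 0/0 ok · (4,6)# 2/2 ok · (4,7)# 2/3 ok
Row 5: (5,1)+ 0/0 ok · (5,3)+ 1/1 ok · (5,4)+ 2/2 ok · (5,5)+ 1/1 ok · (5,7)+ 0/1 unhappy

(1,4), (1,7), (2,1), (3,1), (5,7)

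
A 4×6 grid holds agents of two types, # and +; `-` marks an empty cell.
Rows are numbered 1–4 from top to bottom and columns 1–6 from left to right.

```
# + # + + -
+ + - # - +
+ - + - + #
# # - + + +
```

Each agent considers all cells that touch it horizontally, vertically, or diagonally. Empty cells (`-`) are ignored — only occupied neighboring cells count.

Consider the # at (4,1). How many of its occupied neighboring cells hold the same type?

1

Occupied neighbors of (4,1): (3,1)=+, (4,2)=#.
Same type (#): 1 of 2.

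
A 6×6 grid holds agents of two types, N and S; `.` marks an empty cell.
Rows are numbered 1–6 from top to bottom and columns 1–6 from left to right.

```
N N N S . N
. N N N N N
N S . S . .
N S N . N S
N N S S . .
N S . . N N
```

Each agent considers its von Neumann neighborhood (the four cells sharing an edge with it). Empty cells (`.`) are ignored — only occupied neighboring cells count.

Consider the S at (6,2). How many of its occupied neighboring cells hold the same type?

0

Occupied neighbors of (6,2): (5,2)=N, (6,1)=N.
Same type (S): 0 of 2.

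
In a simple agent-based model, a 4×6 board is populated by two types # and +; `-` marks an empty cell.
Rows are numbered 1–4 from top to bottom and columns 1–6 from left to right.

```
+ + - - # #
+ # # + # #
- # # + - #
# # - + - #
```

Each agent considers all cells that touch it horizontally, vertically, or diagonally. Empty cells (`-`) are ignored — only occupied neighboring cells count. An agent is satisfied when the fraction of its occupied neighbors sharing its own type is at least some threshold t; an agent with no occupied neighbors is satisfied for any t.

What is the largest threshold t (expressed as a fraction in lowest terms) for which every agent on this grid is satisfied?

1/5

(1,1)+ 2/3
(1,2)+ 2/4
(1,5)# 3/4
(1,6)# 3/3
(2,1)+ 2/4
(2,2)# 3/6
(2,3)# 3/6
(2,4)+ 1/5
(2,5)# 4/6
(2,6)# 4/4
(3,2)# 5/6
(3,3)# 4/7
(3,4)+ 2/5
(3,6)# 3/3
(4,1)# 2/2
(4,2)# 3/3
(4,4)+ 1/2
(4,6)# 1/1
The smallest same-type fraction is 1/5 at (2,4), which reduces to 1/5. Any threshold above that leaves this agent unsatisfied.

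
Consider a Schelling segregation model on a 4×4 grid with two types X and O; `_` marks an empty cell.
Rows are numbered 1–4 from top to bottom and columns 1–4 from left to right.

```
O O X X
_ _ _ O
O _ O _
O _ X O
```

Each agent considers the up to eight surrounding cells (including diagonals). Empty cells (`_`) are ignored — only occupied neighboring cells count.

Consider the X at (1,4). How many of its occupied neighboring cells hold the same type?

1

Occupied neighbors of (1,4): (1,3)=X, (2,4)=O.
Same type (X): 1 of 2.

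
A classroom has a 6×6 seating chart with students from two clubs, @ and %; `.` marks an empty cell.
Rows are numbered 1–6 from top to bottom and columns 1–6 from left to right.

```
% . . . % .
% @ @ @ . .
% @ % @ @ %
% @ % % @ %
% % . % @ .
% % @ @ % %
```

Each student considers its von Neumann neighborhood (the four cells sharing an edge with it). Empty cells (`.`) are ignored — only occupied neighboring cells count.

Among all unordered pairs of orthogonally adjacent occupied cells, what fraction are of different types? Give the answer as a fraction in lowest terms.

Scan each occupied cell's neighbors to the right and below so each pair is counted once.
Row 1: %(1,1)–%(2,1)=  → 0/1 unlike.
Row 2: %(2,1)–@(2,2)≠ %(2,1)–%(3,1)= @(2,2)–@(2,3)= @(2,2)–@(3,2)= @(2,3)–@(2,4)= @(2,3)–%(3,3)≠ @(2,4)–@(3,4)=  → 2/7 unlike.
Row 3: %(3,1)–@(3,2)≠ %(3,1)–%(4,1)= @(3,2)–%(3,3)≠ @(3,2)–@(4,2)= %(3,3)–@(3,4)≠ %(3,3)–%(4,3)= @(3,4)–@(3,5)= @(3,4)–%(4,4)≠ @(3,5)–%(3,6)≠ @(3,5)–@(4,5)= %(3,6)–%(4,6)=  → 5/11 unlike.
Row 4: %(4,1)–@(4,2)≠ %(4,1)–%(5,1)= @(4,2)–%(4,3)≠ @(4,2)–%(5,2)≠ %(4,3)–%(4,4)= %(4,4)–@(4,5)≠ %(4,4)–%(5,4)= @(4,5)–%(4,6)≠ @(4,5)–@(5,5)=  → 5/9 unlike.
Row 5: %(5,1)–%(5,2)= %(5,1)–%(6,1)= %(5,2)–%(6,2)= %(5,4)–@(5,5)≠ %(5,4)–@(6,4)≠ @(5,5)–%(6,5)≠  → 3/6 unlike.
Row 6: %(6,1)–%(6,2)= %(6,2)–@(6,3)≠ @(6,3)–@(6,4)= @(6,4)–%(6,5)≠ %(6,5)–%(6,6)=  → 2/5 unlike.
Total adjacent occupied pairs: 39; unlike-type pairs: 17.
17/39 is already in lowest terms.

17/39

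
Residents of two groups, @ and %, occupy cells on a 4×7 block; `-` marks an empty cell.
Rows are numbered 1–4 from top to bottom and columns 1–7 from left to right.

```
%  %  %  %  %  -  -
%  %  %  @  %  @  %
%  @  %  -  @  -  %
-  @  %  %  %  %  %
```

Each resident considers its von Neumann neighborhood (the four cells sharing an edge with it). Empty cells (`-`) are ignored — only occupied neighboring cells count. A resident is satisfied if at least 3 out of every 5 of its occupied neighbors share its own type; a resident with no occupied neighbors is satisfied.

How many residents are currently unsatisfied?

8

(1,1)% 2/2 ✓
(1,2)% 3/3 ✓
(1,3)% 3/3 ✓
(1,4)% 2/3 ✓
(1,5)% 2/2 ✓
(2,1)% 3/3 ✓
(2,2)% 3/4 ✓
(2,3)% 3/4 ✓
(2,4)@ 0/3 ✗
(2,5)% 1/4 ✗
(2,6)@ 0/2 ✗
(2,7)% 1/2 ✗
(3,1)% 1/2 ✗
(3,2)@ 1/4 ✗
(3,3)% 2/3 ✓
(3,5)@ 0/2 ✗
(3,7)% 2/2 ✓
(4,2)@ 1/2 ✗
(4,3)% 2/3 ✓
(4,4)% 2/2 ✓
(4,5)% 2/3 ✓
(4,6)% 2/2 ✓
(4,7)% 2/2 ✓
Unsatisfied: (2,4), (2,5), (2,6), (2,7), (3,1), (3,2), (3,5), (4,2) — 8 in total.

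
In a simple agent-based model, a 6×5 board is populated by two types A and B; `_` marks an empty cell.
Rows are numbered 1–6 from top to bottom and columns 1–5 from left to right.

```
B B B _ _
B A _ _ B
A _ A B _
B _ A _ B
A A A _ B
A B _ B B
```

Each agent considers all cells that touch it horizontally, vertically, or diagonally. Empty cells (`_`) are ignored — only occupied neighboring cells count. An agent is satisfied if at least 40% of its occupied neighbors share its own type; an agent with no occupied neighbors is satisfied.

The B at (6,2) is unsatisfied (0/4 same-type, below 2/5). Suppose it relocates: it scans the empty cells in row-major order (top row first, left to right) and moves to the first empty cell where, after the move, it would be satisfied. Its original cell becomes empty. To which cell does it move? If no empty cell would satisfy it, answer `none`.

Vacating (6,2). Empty cells in order:
  (1,4): 2/2 same-type → satisfied — stop here.

(1,4)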